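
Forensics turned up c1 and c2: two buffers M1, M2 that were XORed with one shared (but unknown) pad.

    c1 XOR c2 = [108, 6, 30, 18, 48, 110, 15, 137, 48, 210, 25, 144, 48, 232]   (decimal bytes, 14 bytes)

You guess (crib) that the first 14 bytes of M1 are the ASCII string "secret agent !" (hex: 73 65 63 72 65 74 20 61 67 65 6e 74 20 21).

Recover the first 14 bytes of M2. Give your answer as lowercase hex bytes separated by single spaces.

Since c1 ⊕ c2 = M1 ⊕ M2, XORing with the guessed M1 bytes yields the corresponding M2 bytes: M2 = (c1 ⊕ c2) ⊕ M1.
6c ^ 73 = 1f
06 ^ 65 = 63
1e ^ 63 = 7d
12 ^ 72 = 60
30 ^ 65 = 55
6e ^ 74 = 1a
0f ^ 20 = 2f
89 ^ 61 = e8
30 ^ 67 = 57
d2 ^ 65 = b7
19 ^ 6e = 77
90 ^ 74 = e4
30 ^ 20 = 10
e8 ^ 21 = c9

1f 63 7d 60 55 1a 2f e8 57 b7 77 e4 10 c9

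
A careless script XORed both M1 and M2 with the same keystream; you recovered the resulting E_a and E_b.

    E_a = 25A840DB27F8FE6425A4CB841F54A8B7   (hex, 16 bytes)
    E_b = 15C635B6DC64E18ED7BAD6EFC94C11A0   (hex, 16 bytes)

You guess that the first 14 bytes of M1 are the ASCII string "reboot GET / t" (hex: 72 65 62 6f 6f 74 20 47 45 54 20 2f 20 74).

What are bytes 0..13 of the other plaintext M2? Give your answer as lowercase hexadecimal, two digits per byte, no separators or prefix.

First, E_a ⊕ E_b = (M1 ⊕ K) ⊕ (M2 ⊕ K) = M1 ⊕ M2, so the key drops out. Then M2 = (M1 ⊕ M2) ⊕ M1 over the first 14 bytes.
byte 0: (25 ^ 15) ^ 72 = 30 ^ 72 = 42
byte 1: (a8 ^ c6) ^ 65 = 6e ^ 65 = 0b
byte 2: (40 ^ 35) ^ 62 = 75 ^ 62 = 17
byte 3: (db ^ b6) ^ 6f = 6d ^ 6f = 02
byte 4: (27 ^ dc) ^ 6f = fb ^ 6f = 94
byte 5: (f8 ^ 64) ^ 74 = 9c ^ 74 = e8
byte 6: (fe ^ e1) ^ 20 = 1f ^ 20 = 3f
byte 7: (64 ^ 8e) ^ 47 = ea ^ 47 = ad
byte 8: (25 ^ d7) ^ 45 = f2 ^ 45 = b7
byte 9: (a4 ^ ba) ^ 54 = 1e ^ 54 = 4a
byte 10: (cb ^ d6) ^ 20 = 1d ^ 20 = 3d
byte 11: (84 ^ ef) ^ 2f = 6b ^ 2f = 44
byte 12: (1f ^ c9) ^ 20 = d6 ^ 20 = f6
byte 13: (54 ^ 4c) ^ 74 = 18 ^ 74 = 6c

420b170294e83fadb74a3d44f66c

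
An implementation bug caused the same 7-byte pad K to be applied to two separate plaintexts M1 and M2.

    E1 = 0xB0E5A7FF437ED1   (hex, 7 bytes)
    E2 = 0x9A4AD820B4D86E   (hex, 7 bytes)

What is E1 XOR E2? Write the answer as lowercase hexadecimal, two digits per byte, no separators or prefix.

2aaf7fdff7a6bf

E1 ⊕ E2 = (M1 ⊕ K) ⊕ (M2 ⊕ K) = M1 ⊕ M2 — the shared key cancels under XOR.
176 XOR 154 =  42
229 XOR  74 = 175
167 XOR 216 = 127
255 XOR  32 = 223
 67 XOR 180 = 247
126 XOR 216 = 166
209 XOR 110 = 191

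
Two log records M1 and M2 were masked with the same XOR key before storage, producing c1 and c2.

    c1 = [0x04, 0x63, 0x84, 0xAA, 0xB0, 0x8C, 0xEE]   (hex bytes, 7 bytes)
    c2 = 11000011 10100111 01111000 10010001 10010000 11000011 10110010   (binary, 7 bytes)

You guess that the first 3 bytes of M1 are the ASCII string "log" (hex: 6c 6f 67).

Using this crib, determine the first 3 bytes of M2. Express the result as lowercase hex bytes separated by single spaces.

ab ab 9b

First, c1 ⊕ c2 = (M1 ⊕ K) ⊕ (M2 ⊕ K) = M1 ⊕ M2, so the key drops out. Then M2 = (M1 ⊕ M2) ⊕ M1 over the first 3 bytes.
byte 0: (04 xor c3) xor 6c = c7 xor 6c = ab
byte 1: (63 xor a7) xor 6f = c4 xor 6f = ab
byte 2: (84 xor 78) xor 67 = fc xor 67 = 9b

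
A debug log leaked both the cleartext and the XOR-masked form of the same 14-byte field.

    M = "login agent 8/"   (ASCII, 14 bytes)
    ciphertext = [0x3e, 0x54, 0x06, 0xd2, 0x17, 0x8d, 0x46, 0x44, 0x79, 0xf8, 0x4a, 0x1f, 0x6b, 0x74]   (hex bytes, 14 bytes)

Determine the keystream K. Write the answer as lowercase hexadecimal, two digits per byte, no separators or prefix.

Since ciphertext = M ⊕ K, XORing both sides with M gives K = M ⊕ ciphertext.
01101100 XOR 00111110 = 01010010
01101111 XOR 01010100 = 00111011
01100111 XOR 00000110 = 01100001
01101001 XOR 11010010 = 10111011
01101110 XOR 00010111 = 01111001
00100000 XOR 10001101 = 10101101
01100001 XOR 01000110 = 00100111
01100111 XOR 01000100 = 00100011
01100101 XOR 01111001 = 00011100
01101110 XOR 11111000 = 10010110
01110100 XOR 01001010 = 00111110
00100000 XOR 00011111 = 00111111
00111000 XOR 01101011 = 01010011
00101111 XOR 01110100 = 01011011

523b61bb79ad27231c963e3f535b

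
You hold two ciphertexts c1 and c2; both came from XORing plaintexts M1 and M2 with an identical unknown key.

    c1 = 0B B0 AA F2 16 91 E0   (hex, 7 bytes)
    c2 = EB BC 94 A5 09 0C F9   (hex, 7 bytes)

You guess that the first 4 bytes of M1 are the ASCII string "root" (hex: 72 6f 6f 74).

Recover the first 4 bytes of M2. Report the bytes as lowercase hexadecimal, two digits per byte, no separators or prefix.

92635123

First, c1 ⊕ c2 = (M1 ⊕ K) ⊕ (M2 ⊕ K) = M1 ⊕ M2, so the key drops out. Then M2 = (M1 ⊕ M2) ⊕ M1 over the first 4 bytes.
byte 0: (0b XOR eb) XOR 72 = e0 XOR 72 = 92
byte 1: (b0 XOR bc) XOR 6f = 0c XOR 6f = 63
byte 2: (aa XOR 94) XOR 6f = 3e XOR 6f = 51
byte 3: (f2 XOR a5) XOR 74 = 57 XOR 74 = 23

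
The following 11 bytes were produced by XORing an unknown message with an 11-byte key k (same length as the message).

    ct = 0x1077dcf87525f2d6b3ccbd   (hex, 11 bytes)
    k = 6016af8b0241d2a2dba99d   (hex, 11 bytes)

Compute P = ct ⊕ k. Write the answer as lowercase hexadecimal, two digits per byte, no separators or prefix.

XOR is its own inverse, so applying the key byte-wise gives the result directly.
byte 0:  16 ⊕  96 = 112
byte 1: 119 ⊕  22 =  97
byte 2: 220 ⊕ 175 = 115
byte 3: 248 ⊕ 139 = 115
byte 4: 117 ⊕   2 = 119
byte 5:  37 ⊕  65 = 100
byte 6: 242 ⊕ 210 =  32
byte 7: 214 ⊕ 162 = 116
byte 8: 179 ⊕ 219 = 104
byte 9: 204 ⊕ 169 = 101
byte 10: 189 ⊕ 157 =  32

7061737377642074686520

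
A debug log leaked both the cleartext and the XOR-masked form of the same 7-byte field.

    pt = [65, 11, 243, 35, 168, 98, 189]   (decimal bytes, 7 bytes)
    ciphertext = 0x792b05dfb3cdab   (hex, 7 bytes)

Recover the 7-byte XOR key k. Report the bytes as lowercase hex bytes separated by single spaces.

38 20 f6 fc 1b af 16

Since ciphertext = pt ⊕ k, XORing both sides with pt gives k = pt ⊕ ciphertext.
41 xor 79 = 38
0b xor 2b = 20
f3 xor 05 = f6
23 xor df = fc
a8 xor b3 = 1b
62 xor cd = af
bd xor ab = 16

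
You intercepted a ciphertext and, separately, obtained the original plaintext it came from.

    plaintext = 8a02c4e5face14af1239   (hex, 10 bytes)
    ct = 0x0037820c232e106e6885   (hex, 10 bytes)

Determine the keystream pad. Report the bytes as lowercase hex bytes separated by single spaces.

8a 35 46 e9 d9 e0 04 c1 7a bc

Since ct = plaintext ⊕ pad, XORing both sides with plaintext gives pad = plaintext ⊕ ct.
byte 0: 138 xor   0 = 138
byte 1:   2 xor  55 =  53
byte 2: 196 xor 130 =  70
byte 3: 229 xor  12 = 233
byte 4: 250 xor  35 = 217
byte 5: 206 xor  46 = 224
byte 6:  20 xor  16 =   4
byte 7: 175 xor 110 = 193
byte 8:  18 xor 104 = 122
byte 9:  57 xor 133 = 188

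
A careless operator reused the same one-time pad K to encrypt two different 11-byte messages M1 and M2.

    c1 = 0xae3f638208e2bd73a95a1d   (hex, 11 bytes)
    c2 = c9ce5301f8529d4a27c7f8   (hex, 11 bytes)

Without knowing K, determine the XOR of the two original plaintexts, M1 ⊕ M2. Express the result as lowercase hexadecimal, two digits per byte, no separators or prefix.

c1 ⊕ c2 = (M1 ⊕ K) ⊕ (M2 ⊕ K) = M1 ⊕ M2 — the shared key cancels under XOR.
174 ⊕ 201 = 103
 63 ⊕ 206 = 241
 99 ⊕  83 =  48
130 ⊕   1 = 131
  8 ⊕ 248 = 240
226 ⊕  82 = 176
189 ⊕ 157 =  32
115 ⊕  74 =  57
169 ⊕  39 = 142
 90 ⊕ 199 = 157
 29 ⊕ 248 = 229

67f13083f0b020398e9de5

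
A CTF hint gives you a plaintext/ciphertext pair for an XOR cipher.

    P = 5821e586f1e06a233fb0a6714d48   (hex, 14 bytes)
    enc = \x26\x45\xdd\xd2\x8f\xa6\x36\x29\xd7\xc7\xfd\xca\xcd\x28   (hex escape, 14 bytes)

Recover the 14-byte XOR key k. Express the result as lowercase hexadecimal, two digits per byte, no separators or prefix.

Since enc = P ⊕ k, XORing both sides with P gives k = P ⊕ enc.
01011000 XOR 00100110 = 01111110
00100001 XOR 01000101 = 01100100
11100101 XOR 11011101 = 00111000
10000110 XOR 11010010 = 01010100
11110001 XOR 10001111 = 01111110
11100000 XOR 10100110 = 01000110
01101010 XOR 00110110 = 01011100
00100011 XOR 00101001 = 00001010
00111111 XOR 11010111 = 11101000
10110000 XOR 11000111 = 01110111
10100110 XOR 11111101 = 01011011
01110001 XOR 11001010 = 10111011
01001101 XOR 11001101 = 10000000
01001000 XOR 00101000 = 01100000

7e6438547e465c0ae8775bbb8060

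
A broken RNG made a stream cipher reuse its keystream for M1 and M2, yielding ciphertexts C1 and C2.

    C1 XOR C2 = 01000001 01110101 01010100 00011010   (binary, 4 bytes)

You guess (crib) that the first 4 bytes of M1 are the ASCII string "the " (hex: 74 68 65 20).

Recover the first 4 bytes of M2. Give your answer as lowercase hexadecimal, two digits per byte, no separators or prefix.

351d313a

Since C1 ⊕ C2 = M1 ⊕ M2, XORing with the guessed M1 bytes yields the corresponding M2 bytes: M2 = (C1 ⊕ C2) ⊕ M1.
41 xor 74 = 35
75 xor 68 = 1d
54 xor 65 = 31
1a xor 20 = 3a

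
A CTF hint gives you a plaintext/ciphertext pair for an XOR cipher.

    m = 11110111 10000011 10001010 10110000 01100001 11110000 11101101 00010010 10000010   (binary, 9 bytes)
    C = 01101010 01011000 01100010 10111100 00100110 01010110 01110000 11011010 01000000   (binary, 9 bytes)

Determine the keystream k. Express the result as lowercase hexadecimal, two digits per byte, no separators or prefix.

Since C = m ⊕ k, XORing both sides with m gives k = m ⊕ C.
f7 XOR 6a = 9d
83 XOR 58 = db
8a XOR 62 = e8
b0 XOR bc = 0c
61 XOR 26 = 47
f0 XOR 56 = a6
ed XOR 70 = 9d
12 XOR da = c8
82 XOR 40 = c2

9ddbe80c47a69dc8c2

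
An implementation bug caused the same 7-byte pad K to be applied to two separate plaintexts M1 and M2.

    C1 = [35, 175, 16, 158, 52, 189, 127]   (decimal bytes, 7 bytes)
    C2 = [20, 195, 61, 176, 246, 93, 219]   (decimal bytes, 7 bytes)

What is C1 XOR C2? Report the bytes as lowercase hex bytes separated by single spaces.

C1 ⊕ C2 = (M1 ⊕ K) ⊕ (M2 ⊕ K) = M1 ⊕ M2 — the shared key cancels under XOR.
byte 0: 23 ⊕ 14 = 37
byte 1: af ⊕ c3 = 6c
byte 2: 10 ⊕ 3d = 2d
byte 3: 9e ⊕ b0 = 2e
byte 4: 34 ⊕ f6 = c2
byte 5: bd ⊕ 5d = e0
byte 6: 7f ⊕ db = a4

37 6c 2d 2e c2 e0 a4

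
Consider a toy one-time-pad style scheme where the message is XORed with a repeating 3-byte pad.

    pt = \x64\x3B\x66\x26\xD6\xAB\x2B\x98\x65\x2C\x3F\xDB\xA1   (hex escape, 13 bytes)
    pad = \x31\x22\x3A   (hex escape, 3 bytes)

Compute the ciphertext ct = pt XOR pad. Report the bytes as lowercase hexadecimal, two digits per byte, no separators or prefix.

55195c17f4911aba5f1d1de190

The 3-byte key repeats, so the effective keystream is 31 22 3a 31 22 3a 31 22 3a 31 22 3a 31.
byte 0: 64 ^ 31 = 55
byte 1: 3b ^ 22 = 19
byte 2: 66 ^ 3a = 5c
byte 3: 26 ^ 31 = 17
byte 4: d6 ^ 22 = f4
byte 5: ab ^ 3a = 91
byte 6: 2b ^ 31 = 1a
byte 7: 98 ^ 22 = ba
byte 8: 65 ^ 3a = 5f
byte 9: 2c ^ 31 = 1d
byte 10: 3f ^ 22 = 1d
byte 11: db ^ 3a = e1
byte 12: a1 ^ 31 = 90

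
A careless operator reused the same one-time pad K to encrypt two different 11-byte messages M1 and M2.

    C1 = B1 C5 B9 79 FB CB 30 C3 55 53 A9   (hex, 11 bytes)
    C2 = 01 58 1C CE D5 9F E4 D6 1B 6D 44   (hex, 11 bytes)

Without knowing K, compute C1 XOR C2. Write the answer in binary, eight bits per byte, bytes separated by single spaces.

10110000 10011101 10100101 10110111 00101110 01010100 11010100 00010101 01001110 00111110 11101101

C1 ⊕ C2 = (M1 ⊕ K) ⊕ (M2 ⊕ K) = M1 ⊕ M2 — the shared key cancels under XOR.
10110001 XOR 00000001 = 10110000
11000101 XOR 01011000 = 10011101
10111001 XOR 00011100 = 10100101
01111001 XOR 11001110 = 10110111
11111011 XOR 11010101 = 00101110
11001011 XOR 10011111 = 01010100
00110000 XOR 11100100 = 11010100
11000011 XOR 11010110 = 00010101
01010101 XOR 00011011 = 01001110
01010011 XOR 01101101 = 00111110
10101001 XOR 01000100 = 11101101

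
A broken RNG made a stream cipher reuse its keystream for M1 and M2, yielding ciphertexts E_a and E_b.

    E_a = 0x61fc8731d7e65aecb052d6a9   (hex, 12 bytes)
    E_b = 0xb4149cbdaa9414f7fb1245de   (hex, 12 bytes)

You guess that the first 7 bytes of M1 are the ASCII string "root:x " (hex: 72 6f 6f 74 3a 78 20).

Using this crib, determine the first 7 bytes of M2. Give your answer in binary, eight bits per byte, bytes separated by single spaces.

10100111 10000111 01110100 11111000 01000111 00001010 01101110

First, E_a ⊕ E_b = (M1 ⊕ K) ⊕ (M2 ⊕ K) = M1 ⊕ M2, so the key drops out. Then M2 = (M1 ⊕ M2) ⊕ M1 over the first 7 bytes.
byte 0: (61 ^ b4) ^ 72 = d5 ^ 72 = a7
byte 1: (fc ^ 14) ^ 6f = e8 ^ 6f = 87
byte 2: (87 ^ 9c) ^ 6f = 1b ^ 6f = 74
byte 3: (31 ^ bd) ^ 74 = 8c ^ 74 = f8
byte 4: (d7 ^ aa) ^ 3a = 7d ^ 3a = 47
byte 5: (e6 ^ 94) ^ 78 = 72 ^ 78 = 0a
byte 6: (5a ^ 14) ^ 20 = 4e ^ 20 = 6e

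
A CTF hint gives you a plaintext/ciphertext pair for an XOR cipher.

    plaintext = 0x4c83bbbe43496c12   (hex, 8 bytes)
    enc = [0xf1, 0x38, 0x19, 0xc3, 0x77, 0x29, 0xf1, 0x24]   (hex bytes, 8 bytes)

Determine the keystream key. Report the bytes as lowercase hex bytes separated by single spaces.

bd bb a2 7d 34 60 9d 36

Since enc = plaintext ⊕ key, XORing both sides with plaintext gives key = plaintext ⊕ enc.
4c xor f1 = bd
83 xor 38 = bb
bb xor 19 = a2
be xor c3 = 7d
43 xor 77 = 34
49 xor 29 = 60
6c xor f1 = 9d
12 xor 24 = 36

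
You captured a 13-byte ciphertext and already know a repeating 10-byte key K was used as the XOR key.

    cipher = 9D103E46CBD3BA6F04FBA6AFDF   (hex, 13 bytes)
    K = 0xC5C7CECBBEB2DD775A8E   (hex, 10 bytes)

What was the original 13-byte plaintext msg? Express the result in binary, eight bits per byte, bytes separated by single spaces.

The 10-byte key repeats, so the effective keystream is c5 c7 ce cb be b2 dd 77 5a 8e c5 c7 ce.
byte 0: 9d ^ c5 = 58
byte 1: 10 ^ c7 = d7
byte 2: 3e ^ ce = f0
byte 3: 46 ^ cb = 8d
byte 4: cb ^ be = 75
byte 5: d3 ^ b2 = 61
byte 6: ba ^ dd = 67
byte 7: 6f ^ 77 = 18
byte 8: 04 ^ 5a = 5e
byte 9: fb ^ 8e = 75
byte 10: a6 ^ c5 = 63
byte 11: af ^ c7 = 68
byte 12: df ^ ce = 11

01011000 11010111 11110000 10001101 01110101 01100001 01100111 00011000 01011110 01110101 01100011 01101000 00010001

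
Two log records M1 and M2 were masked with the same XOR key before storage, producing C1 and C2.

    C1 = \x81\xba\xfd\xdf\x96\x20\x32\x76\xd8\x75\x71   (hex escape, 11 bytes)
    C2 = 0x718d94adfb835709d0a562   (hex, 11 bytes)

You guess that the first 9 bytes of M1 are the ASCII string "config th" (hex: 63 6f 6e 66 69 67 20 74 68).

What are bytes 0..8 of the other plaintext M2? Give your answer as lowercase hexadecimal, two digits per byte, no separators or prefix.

First, C1 ⊕ C2 = (M1 ⊕ K) ⊕ (M2 ⊕ K) = M1 ⊕ M2, so the key drops out. Then M2 = (M1 ⊕ M2) ⊕ M1 over the first 9 bytes.
byte 0: (81 XOR 71) XOR 63 = f0 XOR 63 = 93
byte 1: (ba XOR 8d) XOR 6f = 37 XOR 6f = 58
byte 2: (fd XOR 94) XOR 6e = 69 XOR 6e = 07
byte 3: (df XOR ad) XOR 66 = 72 XOR 66 = 14
byte 4: (96 XOR fb) XOR 69 = 6d XOR 69 = 04
byte 5: (20 XOR 83) XOR 67 = a3 XOR 67 = c4
byte 6: (32 XOR 57) XOR 20 = 65 XOR 20 = 45
byte 7: (76 XOR 09) XOR 74 = 7f XOR 74 = 0b
byte 8: (d8 XOR d0) XOR 68 = 08 XOR 68 = 60

9358071404c4450b60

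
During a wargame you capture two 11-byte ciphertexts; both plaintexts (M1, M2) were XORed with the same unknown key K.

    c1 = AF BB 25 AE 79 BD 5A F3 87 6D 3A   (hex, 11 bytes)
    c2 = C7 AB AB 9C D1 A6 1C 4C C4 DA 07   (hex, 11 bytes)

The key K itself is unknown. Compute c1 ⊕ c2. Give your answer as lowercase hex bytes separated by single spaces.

c1 ⊕ c2 = (M1 ⊕ K) ⊕ (M2 ⊕ K) = M1 ⊕ M2 — the shared key cancels under XOR.
af ⊕ c7 = 68
bb ⊕ ab = 10
25 ⊕ ab = 8e
ae ⊕ 9c = 32
79 ⊕ d1 = a8
bd ⊕ a6 = 1b
5a ⊕ 1c = 46
f3 ⊕ 4c = bf
87 ⊕ c4 = 43
6d ⊕ da = b7
3a ⊕ 07 = 3d

68 10 8e 32 a8 1b 46 bf 43 b7 3d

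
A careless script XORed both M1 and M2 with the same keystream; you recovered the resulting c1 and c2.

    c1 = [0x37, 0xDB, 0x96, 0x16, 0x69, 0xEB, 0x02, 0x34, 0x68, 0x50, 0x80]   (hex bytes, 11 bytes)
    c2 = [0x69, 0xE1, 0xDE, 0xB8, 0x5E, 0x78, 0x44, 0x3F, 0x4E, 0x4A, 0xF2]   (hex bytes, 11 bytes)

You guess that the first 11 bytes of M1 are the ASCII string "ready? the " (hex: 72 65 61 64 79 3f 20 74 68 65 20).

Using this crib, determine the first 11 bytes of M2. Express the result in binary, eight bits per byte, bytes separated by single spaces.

00101100 01011111 00101001 11001010 01001110 10101100 01100110 01111111 01001110 01111111 01010010

First, c1 ⊕ c2 = (M1 ⊕ K) ⊕ (M2 ⊕ K) = M1 ⊕ M2, so the key drops out. Then M2 = (M1 ⊕ M2) ⊕ M1 over the first 11 bytes.
byte 0: (37 ^ 69) ^ 72 = 5e ^ 72 = 2c
byte 1: (db ^ e1) ^ 65 = 3a ^ 65 = 5f
byte 2: (96 ^ de) ^ 61 = 48 ^ 61 = 29
byte 3: (16 ^ b8) ^ 64 = ae ^ 64 = ca
byte 4: (69 ^ 5e) ^ 79 = 37 ^ 79 = 4e
byte 5: (eb ^ 78) ^ 3f = 93 ^ 3f = ac
byte 6: (02 ^ 44) ^ 20 = 46 ^ 20 = 66
byte 7: (34 ^ 3f) ^ 74 = 0b ^ 74 = 7f
byte 8: (68 ^ 4e) ^ 68 = 26 ^ 68 = 4e
byte 9: (50 ^ 4a) ^ 65 = 1a ^ 65 = 7f
byte 10: (80 ^ f2) ^ 20 = 72 ^ 20 = 52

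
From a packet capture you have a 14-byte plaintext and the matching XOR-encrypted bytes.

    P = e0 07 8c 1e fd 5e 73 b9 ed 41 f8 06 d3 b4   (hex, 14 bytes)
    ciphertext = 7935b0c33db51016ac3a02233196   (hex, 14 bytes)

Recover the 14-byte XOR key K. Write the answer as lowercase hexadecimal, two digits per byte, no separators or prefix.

99323cddc0eb63af417bfa25e222

Since ciphertext = P ⊕ K, XORing both sides with P gives K = P ⊕ ciphertext.
byte 0: 11100000 ⊕ 01111001 = 10011001
byte 1: 00000111 ⊕ 00110101 = 00110010
byte 2: 10001100 ⊕ 10110000 = 00111100
byte 3: 00011110 ⊕ 11000011 = 11011101
byte 4: 11111101 ⊕ 00111101 = 11000000
byte 5: 01011110 ⊕ 10110101 = 11101011
byte 6: 01110011 ⊕ 00010000 = 01100011
byte 7: 10111001 ⊕ 00010110 = 10101111
byte 8: 11101101 ⊕ 10101100 = 01000001
byte 9: 01000001 ⊕ 00111010 = 01111011
byte 10: 11111000 ⊕ 00000010 = 11111010
byte 11: 00000110 ⊕ 00100011 = 00100101
byte 12: 11010011 ⊕ 00110001 = 11100010
byte 13: 10110100 ⊕ 10010110 = 00100010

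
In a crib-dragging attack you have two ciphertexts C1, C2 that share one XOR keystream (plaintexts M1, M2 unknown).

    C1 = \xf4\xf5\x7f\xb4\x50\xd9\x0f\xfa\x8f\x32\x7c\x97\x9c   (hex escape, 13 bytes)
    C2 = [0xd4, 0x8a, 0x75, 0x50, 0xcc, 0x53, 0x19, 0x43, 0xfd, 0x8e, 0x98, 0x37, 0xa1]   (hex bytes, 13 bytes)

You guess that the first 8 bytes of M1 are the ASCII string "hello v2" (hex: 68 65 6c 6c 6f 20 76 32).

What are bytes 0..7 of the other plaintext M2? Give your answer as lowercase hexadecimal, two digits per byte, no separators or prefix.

481a6688f3aa608b

First, C1 ⊕ C2 = (M1 ⊕ K) ⊕ (M2 ⊕ K) = M1 ⊕ M2, so the key drops out. Then M2 = (M1 ⊕ M2) ⊕ M1 over the first 8 bytes.
byte 0: (f4 ^ d4) ^ 68 = 20 ^ 68 = 48
byte 1: (f5 ^ 8a) ^ 65 = 7f ^ 65 = 1a
byte 2: (7f ^ 75) ^ 6c = 0a ^ 6c = 66
byte 3: (b4 ^ 50) ^ 6c = e4 ^ 6c = 88
byte 4: (50 ^ cc) ^ 6f = 9c ^ 6f = f3
byte 5: (d9 ^ 53) ^ 20 = 8a ^ 20 = aa
byte 6: (0f ^ 19) ^ 76 = 16 ^ 76 = 60
byte 7: (fa ^ 43) ^ 32 = b9 ^ 32 = 8b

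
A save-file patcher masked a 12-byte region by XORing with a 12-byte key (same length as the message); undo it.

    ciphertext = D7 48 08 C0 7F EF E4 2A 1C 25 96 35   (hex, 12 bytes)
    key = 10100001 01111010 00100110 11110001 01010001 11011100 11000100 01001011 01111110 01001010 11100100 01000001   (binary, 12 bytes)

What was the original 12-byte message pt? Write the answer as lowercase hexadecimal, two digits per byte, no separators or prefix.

d7 XOR a1 = 76
48 XOR 7a = 32
08 XOR 26 = 2e
c0 XOR f1 = 31
7f XOR 51 = 2e
ef XOR dc = 33
e4 XOR c4 = 20
2a XOR 4b = 61
1c XOR 7e = 62
25 XOR 4a = 6f
96 XOR e4 = 72
35 XOR 41 = 74

76322e312e332061626f7274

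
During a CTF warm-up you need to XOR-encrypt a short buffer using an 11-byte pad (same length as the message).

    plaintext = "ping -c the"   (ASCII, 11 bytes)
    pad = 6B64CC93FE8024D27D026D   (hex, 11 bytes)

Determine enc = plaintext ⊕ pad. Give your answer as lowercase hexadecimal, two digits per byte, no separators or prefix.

byte 0: 70 ⊕ 6b = 1b
byte 1: 69 ⊕ 64 = 0d
byte 2: 6e ⊕ cc = a2
byte 3: 67 ⊕ 93 = f4
byte 4: 20 ⊕ fe = de
byte 5: 2d ⊕ 80 = ad
byte 6: 63 ⊕ 24 = 47
byte 7: 20 ⊕ d2 = f2
byte 8: 74 ⊕ 7d = 09
byte 9: 68 ⊕ 02 = 6a
byte 10: 65 ⊕ 6d = 08

1b0da2f4dead47f2096a08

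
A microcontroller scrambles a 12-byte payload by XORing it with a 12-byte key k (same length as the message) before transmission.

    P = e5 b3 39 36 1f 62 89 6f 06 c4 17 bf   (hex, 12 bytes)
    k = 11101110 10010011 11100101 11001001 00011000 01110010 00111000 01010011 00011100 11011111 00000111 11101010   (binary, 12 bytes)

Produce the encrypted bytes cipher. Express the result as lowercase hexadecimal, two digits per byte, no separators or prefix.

XOR is its own inverse, so applying the key byte-wise gives the result directly.
e5 XOR ee = 0b
b3 XOR 93 = 20
39 XOR e5 = dc
36 XOR c9 = ff
1f XOR 18 = 07
62 XOR 72 = 10
89 XOR 38 = b1
6f XOR 53 = 3c
06 XOR 1c = 1a
c4 XOR df = 1b
17 XOR 07 = 10
bf XOR ea = 55

0b20dcff0710b13c1a1b1055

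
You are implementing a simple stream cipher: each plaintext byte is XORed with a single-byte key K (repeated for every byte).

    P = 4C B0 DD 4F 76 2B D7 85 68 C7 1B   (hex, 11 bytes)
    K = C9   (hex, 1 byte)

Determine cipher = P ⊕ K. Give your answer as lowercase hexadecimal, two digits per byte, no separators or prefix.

85791486bfe21e4ca10ed2

The 1-byte key repeats, so the effective keystream is c9 c9 c9 c9 c9 c9 c9 c9 c9 c9 c9.
byte 0: 01001100 ⊕ 11001001 = 10000101
byte 1: 10110000 ⊕ 11001001 = 01111001
byte 2: 11011101 ⊕ 11001001 = 00010100
byte 3: 01001111 ⊕ 11001001 = 10000110
byte 4: 01110110 ⊕ 11001001 = 10111111
byte 5: 00101011 ⊕ 11001001 = 11100010
byte 6: 11010111 ⊕ 11001001 = 00011110
byte 7: 10000101 ⊕ 11001001 = 01001100
byte 8: 01101000 ⊕ 11001001 = 10100001
byte 9: 11000111 ⊕ 11001001 = 00001110
byte 10: 00011011 ⊕ 11001001 = 11010010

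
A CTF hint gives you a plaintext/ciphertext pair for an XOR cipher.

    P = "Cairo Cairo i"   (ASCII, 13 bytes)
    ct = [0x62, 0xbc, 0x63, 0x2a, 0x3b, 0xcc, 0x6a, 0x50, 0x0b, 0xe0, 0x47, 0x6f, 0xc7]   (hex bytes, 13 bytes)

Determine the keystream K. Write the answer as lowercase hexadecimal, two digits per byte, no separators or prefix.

Since ct = P ⊕ K, XORing both sides with P gives K = P ⊕ ct.
43 ^ 62 = 21
61 ^ bc = dd
69 ^ 63 = 0a
72 ^ 2a = 58
6f ^ 3b = 54
20 ^ cc = ec
43 ^ 6a = 29
61 ^ 50 = 31
69 ^ 0b = 62
72 ^ e0 = 92
6f ^ 47 = 28
20 ^ 6f = 4f
69 ^ c7 = ae

21dd0a5854ec29316292284fae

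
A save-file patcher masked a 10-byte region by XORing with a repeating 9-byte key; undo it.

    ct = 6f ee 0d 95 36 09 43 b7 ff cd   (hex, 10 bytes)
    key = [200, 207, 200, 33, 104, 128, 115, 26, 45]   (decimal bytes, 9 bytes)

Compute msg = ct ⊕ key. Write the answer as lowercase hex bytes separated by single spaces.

The 9-byte key repeats, so the effective keystream is c8 cf c8 21 68 80 73 1a 2d c8.
byte 0: 6f ⊕ c8 = a7
byte 1: ee ⊕ cf = 21
byte 2: 0d ⊕ c8 = c5
byte 3: 95 ⊕ 21 = b4
byte 4: 36 ⊕ 68 = 5e
byte 5: 09 ⊕ 80 = 89
byte 6: 43 ⊕ 73 = 30
byte 7: b7 ⊕ 1a = ad
byte 8: ff ⊕ 2d = d2
byte 9: cd ⊕ c8 = 05

a7 21 c5 b4 5e 89 30 ad d2 05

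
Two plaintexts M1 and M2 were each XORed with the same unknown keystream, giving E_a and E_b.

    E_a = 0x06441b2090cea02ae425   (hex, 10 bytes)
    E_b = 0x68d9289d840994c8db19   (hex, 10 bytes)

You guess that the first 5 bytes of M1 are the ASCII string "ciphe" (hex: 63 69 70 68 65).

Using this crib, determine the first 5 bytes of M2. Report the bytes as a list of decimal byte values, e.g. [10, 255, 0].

First, E_a ⊕ E_b = (M1 ⊕ K) ⊕ (M2 ⊕ K) = M1 ⊕ M2, so the key drops out. Then M2 = (M1 ⊕ M2) ⊕ M1 over the first 5 bytes.
byte 0: (06 xor 68) xor 63 = 6e xor 63 = 0d
byte 1: (44 xor d9) xor 69 = 9d xor 69 = f4
byte 2: (1b xor 28) xor 70 = 33 xor 70 = 43
byte 3: (20 xor 9d) xor 68 = bd xor 68 = d5
byte 4: (90 xor 84) xor 65 = 14 xor 65 = 71

[13, 244, 67, 213, 113]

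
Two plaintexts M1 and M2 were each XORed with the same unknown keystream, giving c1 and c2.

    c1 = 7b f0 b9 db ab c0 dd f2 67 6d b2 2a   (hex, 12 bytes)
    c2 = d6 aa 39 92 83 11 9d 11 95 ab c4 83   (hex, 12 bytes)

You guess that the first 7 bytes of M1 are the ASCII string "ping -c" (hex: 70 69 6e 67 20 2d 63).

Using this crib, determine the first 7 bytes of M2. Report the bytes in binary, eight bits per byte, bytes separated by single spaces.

First, c1 ⊕ c2 = (M1 ⊕ K) ⊕ (M2 ⊕ K) = M1 ⊕ M2, so the key drops out. Then M2 = (M1 ⊕ M2) ⊕ M1 over the first 7 bytes.
byte 0: (7b XOR d6) XOR 70 = ad XOR 70 = dd
byte 1: (f0 XOR aa) XOR 69 = 5a XOR 69 = 33
byte 2: (b9 XOR 39) XOR 6e = 80 XOR 6e = ee
byte 3: (db XOR 92) XOR 67 = 49 XOR 67 = 2e
byte 4: (ab XOR 83) XOR 20 = 28 XOR 20 = 08
byte 5: (c0 XOR 11) XOR 2d = d1 XOR 2d = fc
byte 6: (dd XOR 9d) XOR 63 = 40 XOR 63 = 23

11011101 00110011 11101110 00101110 00001000 11111100 00100011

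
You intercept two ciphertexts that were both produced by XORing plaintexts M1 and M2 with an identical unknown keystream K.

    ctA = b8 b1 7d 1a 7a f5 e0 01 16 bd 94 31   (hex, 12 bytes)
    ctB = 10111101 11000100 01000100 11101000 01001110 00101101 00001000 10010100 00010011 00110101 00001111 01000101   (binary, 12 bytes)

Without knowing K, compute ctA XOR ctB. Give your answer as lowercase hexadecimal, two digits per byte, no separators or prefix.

ctA ⊕ ctB = (M1 ⊕ K) ⊕ (M2 ⊕ K) = M1 ⊕ M2 — the shared key cancels under XOR.
b8 ⊕ bd = 05
b1 ⊕ c4 = 75
7d ⊕ 44 = 39
1a ⊕ e8 = f2
7a ⊕ 4e = 34
f5 ⊕ 2d = d8
e0 ⊕ 08 = e8
01 ⊕ 94 = 95
16 ⊕ 13 = 05
bd ⊕ 35 = 88
94 ⊕ 0f = 9b
31 ⊕ 45 = 74

057539f234d8e89505889b74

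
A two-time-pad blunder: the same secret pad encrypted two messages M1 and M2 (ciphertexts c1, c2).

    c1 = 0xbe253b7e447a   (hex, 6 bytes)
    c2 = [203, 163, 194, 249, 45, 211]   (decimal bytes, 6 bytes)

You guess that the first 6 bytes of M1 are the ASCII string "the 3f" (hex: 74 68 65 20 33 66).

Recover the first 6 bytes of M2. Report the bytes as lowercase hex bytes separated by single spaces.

01 ee 9c a7 5a cf

First, c1 ⊕ c2 = (M1 ⊕ K) ⊕ (M2 ⊕ K) = M1 ⊕ M2, so the key drops out. Then M2 = (M1 ⊕ M2) ⊕ M1 over the first 6 bytes.
byte 0: (be XOR cb) XOR 74 = 75 XOR 74 = 01
byte 1: (25 XOR a3) XOR 68 = 86 XOR 68 = ee
byte 2: (3b XOR c2) XOR 65 = f9 XOR 65 = 9c
byte 3: (7e XOR f9) XOR 20 = 87 XOR 20 = a7
byte 4: (44 XOR 2d) XOR 33 = 69 XOR 33 = 5a
byte 5: (7a XOR d3) XOR 66 = a9 XOR 66 = cf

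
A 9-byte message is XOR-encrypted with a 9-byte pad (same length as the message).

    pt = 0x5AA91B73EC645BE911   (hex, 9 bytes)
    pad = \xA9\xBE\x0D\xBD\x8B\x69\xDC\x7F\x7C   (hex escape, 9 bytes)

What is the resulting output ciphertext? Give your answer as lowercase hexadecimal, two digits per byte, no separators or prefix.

f31716ce670d87966d

XOR is its own inverse, so applying the key byte-wise gives the result directly.
byte 0: 01011010 xor 10101001 = 11110011
byte 1: 10101001 xor 10111110 = 00010111
byte 2: 00011011 xor 00001101 = 00010110
byte 3: 01110011 xor 10111101 = 11001110
byte 4: 11101100 xor 10001011 = 01100111
byte 5: 01100100 xor 01101001 = 00001101
byte 6: 01011011 xor 11011100 = 10000111
byte 7: 11101001 xor 01111111 = 10010110
byte 8: 00010001 xor 01111100 = 01101101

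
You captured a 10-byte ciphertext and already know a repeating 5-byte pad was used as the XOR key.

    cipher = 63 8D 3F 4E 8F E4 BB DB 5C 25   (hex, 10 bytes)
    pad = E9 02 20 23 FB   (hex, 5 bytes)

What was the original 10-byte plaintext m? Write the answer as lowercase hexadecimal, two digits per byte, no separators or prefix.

8a8f1f6d740db9fb7fde

The 5-byte key repeats, so the effective keystream is e9 02 20 23 fb e9 02 20 23 fb.
byte 0:  99 xor 233 = 138
byte 1: 141 xor   2 = 143
byte 2:  63 xor  32 =  31
byte 3:  78 xor  35 = 109
byte 4: 143 xor 251 = 116
byte 5: 228 xor 233 =  13
byte 6: 187 xor   2 = 185
byte 7: 219 xor  32 = 251
byte 8:  92 xor  35 = 127
byte 9:  37 xor 251 = 222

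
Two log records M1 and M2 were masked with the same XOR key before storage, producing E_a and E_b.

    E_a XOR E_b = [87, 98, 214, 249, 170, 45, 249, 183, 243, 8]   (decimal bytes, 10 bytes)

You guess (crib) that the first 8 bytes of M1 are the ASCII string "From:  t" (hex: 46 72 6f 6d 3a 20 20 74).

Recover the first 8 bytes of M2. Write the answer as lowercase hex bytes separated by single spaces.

Since E_a ⊕ E_b = M1 ⊕ M2, XORing with the guessed M1 bytes yields the corresponding M2 bytes: M2 = (E_a ⊕ E_b) ⊕ M1.
01010111 ⊕ 01000110 = 00010001
01100010 ⊕ 01110010 = 00010000
11010110 ⊕ 01101111 = 10111001
11111001 ⊕ 01101101 = 10010100
10101010 ⊕ 00111010 = 10010000
00101101 ⊕ 00100000 = 00001101
11111001 ⊕ 00100000 = 11011001
10110111 ⊕ 01110100 = 11000011

11 10 b9 94 90 0d d9 c3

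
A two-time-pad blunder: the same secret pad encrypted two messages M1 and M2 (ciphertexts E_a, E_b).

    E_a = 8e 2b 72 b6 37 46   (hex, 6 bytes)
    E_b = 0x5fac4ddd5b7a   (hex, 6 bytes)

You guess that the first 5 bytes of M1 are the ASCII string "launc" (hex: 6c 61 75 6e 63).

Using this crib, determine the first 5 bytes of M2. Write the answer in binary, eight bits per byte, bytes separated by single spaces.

First, E_a ⊕ E_b = (M1 ⊕ K) ⊕ (M2 ⊕ K) = M1 ⊕ M2, so the key drops out. Then M2 = (M1 ⊕ M2) ⊕ M1 over the first 5 bytes.
byte 0: (8e ⊕ 5f) ⊕ 6c = d1 ⊕ 6c = bd
byte 1: (2b ⊕ ac) ⊕ 61 = 87 ⊕ 61 = e6
byte 2: (72 ⊕ 4d) ⊕ 75 = 3f ⊕ 75 = 4a
byte 3: (b6 ⊕ dd) ⊕ 6e = 6b ⊕ 6e = 05
byte 4: (37 ⊕ 5b) ⊕ 63 = 6c ⊕ 63 = 0f

10111101 11100110 01001010 00000101 00001111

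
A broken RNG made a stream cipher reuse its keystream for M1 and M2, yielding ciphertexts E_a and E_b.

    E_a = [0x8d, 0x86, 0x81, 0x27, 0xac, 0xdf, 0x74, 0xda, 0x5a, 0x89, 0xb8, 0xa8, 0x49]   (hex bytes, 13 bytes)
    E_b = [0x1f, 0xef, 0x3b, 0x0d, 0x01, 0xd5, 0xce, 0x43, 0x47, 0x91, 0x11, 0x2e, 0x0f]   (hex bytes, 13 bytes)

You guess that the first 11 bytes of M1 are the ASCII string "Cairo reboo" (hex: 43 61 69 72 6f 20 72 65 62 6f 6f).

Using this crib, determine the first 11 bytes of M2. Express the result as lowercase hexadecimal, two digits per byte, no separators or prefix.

First, E_a ⊕ E_b = (M1 ⊕ K) ⊕ (M2 ⊕ K) = M1 ⊕ M2, so the key drops out. Then M2 = (M1 ⊕ M2) ⊕ M1 over the first 11 bytes.
byte 0: (8d xor 1f) xor 43 = 92 xor 43 = d1
byte 1: (86 xor ef) xor 61 = 69 xor 61 = 08
byte 2: (81 xor 3b) xor 69 = ba xor 69 = d3
byte 3: (27 xor 0d) xor 72 = 2a xor 72 = 58
byte 4: (ac xor 01) xor 6f = ad xor 6f = c2
byte 5: (df xor d5) xor 20 = 0a xor 20 = 2a
byte 6: (74 xor ce) xor 72 = ba xor 72 = c8
byte 7: (da xor 43) xor 65 = 99 xor 65 = fc
byte 8: (5a xor 47) xor 62 = 1d xor 62 = 7f
byte 9: (89 xor 91) xor 6f = 18 xor 6f = 77
byte 10: (b8 xor 11) xor 6f = a9 xor 6f = c6

d108d358c22ac8fc7f77c6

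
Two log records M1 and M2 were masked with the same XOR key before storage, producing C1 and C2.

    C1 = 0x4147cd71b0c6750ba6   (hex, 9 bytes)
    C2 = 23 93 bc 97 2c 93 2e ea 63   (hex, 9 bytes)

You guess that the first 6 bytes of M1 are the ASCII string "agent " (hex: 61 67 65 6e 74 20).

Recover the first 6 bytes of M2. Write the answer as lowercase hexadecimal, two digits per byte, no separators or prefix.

03b31488e875

First, C1 ⊕ C2 = (M1 ⊕ K) ⊕ (M2 ⊕ K) = M1 ⊕ M2, so the key drops out. Then M2 = (M1 ⊕ M2) ⊕ M1 over the first 6 bytes.
byte 0: (41 xor 23) xor 61 = 62 xor 61 = 03
byte 1: (47 xor 93) xor 67 = d4 xor 67 = b3
byte 2: (cd xor bc) xor 65 = 71 xor 65 = 14
byte 3: (71 xor 97) xor 6e = e6 xor 6e = 88
byte 4: (b0 xor 2c) xor 74 = 9c xor 74 = e8
byte 5: (c6 xor 93) xor 20 = 55 xor 20 = 75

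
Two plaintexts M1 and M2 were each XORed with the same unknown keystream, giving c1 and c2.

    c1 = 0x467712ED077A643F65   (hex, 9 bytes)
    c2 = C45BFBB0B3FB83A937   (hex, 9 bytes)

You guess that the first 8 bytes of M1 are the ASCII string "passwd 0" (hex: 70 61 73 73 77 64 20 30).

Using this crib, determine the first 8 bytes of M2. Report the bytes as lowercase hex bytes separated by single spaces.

First, c1 ⊕ c2 = (M1 ⊕ K) ⊕ (M2 ⊕ K) = M1 ⊕ M2, so the key drops out. Then M2 = (M1 ⊕ M2) ⊕ M1 over the first 8 bytes.
byte 0: (46 ^ c4) ^ 70 = 82 ^ 70 = f2
byte 1: (77 ^ 5b) ^ 61 = 2c ^ 61 = 4d
byte 2: (12 ^ fb) ^ 73 = e9 ^ 73 = 9a
byte 3: (ed ^ b0) ^ 73 = 5d ^ 73 = 2e
byte 4: (07 ^ b3) ^ 77 = b4 ^ 77 = c3
byte 5: (7a ^ fb) ^ 64 = 81 ^ 64 = e5
byte 6: (64 ^ 83) ^ 20 = e7 ^ 20 = c7
byte 7: (3f ^ a9) ^ 30 = 96 ^ 30 = a6

f2 4d 9a 2e c3 e5 c7 a6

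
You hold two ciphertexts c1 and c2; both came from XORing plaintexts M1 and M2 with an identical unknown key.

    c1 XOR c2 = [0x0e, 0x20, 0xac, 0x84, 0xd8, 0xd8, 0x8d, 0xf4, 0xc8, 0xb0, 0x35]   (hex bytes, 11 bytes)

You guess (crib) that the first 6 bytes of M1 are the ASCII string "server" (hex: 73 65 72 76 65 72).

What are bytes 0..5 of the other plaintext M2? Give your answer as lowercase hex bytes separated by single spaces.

7d 45 de f2 bd aa

Since c1 ⊕ c2 = M1 ⊕ M2, XORing with the guessed M1 bytes yields the corresponding M2 bytes: M2 = (c1 ⊕ c2) ⊕ M1.
0e XOR 73 = 7d
20 XOR 65 = 45
ac XOR 72 = de
84 XOR 76 = f2
d8 XOR 65 = bd
d8 XOR 72 = aa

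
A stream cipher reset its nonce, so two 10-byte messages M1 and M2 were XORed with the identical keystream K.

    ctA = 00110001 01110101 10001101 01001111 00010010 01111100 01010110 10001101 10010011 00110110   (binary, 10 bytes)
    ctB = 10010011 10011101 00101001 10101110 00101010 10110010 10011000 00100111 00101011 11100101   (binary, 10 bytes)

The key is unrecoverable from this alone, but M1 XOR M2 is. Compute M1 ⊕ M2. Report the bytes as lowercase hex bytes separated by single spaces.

ctA ⊕ ctB = (M1 ⊕ K) ⊕ (M2 ⊕ K) = M1 ⊕ M2 — the shared key cancels under XOR.
byte 0: 31 xor 93 = a2
byte 1: 75 xor 9d = e8
byte 2: 8d xor 29 = a4
byte 3: 4f xor ae = e1
byte 4: 12 xor 2a = 38
byte 5: 7c xor b2 = ce
byte 6: 56 xor 98 = ce
byte 7: 8d xor 27 = aa
byte 8: 93 xor 2b = b8
byte 9: 36 xor e5 = d3

a2 e8 a4 e1 38 ce ce aa b8 d3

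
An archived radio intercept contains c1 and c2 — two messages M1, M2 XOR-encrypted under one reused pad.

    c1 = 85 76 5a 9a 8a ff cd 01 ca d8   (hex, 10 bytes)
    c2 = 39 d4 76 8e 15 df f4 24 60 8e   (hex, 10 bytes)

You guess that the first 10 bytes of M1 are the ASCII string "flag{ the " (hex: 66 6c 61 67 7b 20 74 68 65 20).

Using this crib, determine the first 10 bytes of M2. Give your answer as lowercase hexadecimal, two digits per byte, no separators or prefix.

First, c1 ⊕ c2 = (M1 ⊕ K) ⊕ (M2 ⊕ K) = M1 ⊕ M2, so the key drops out. Then M2 = (M1 ⊕ M2) ⊕ M1 over the first 10 bytes.
byte 0: (85 ⊕ 39) ⊕ 66 = bc ⊕ 66 = da
byte 1: (76 ⊕ d4) ⊕ 6c = a2 ⊕ 6c = ce
byte 2: (5a ⊕ 76) ⊕ 61 = 2c ⊕ 61 = 4d
byte 3: (9a ⊕ 8e) ⊕ 67 = 14 ⊕ 67 = 73
byte 4: (8a ⊕ 15) ⊕ 7b = 9f ⊕ 7b = e4
byte 5: (ff ⊕ df) ⊕ 20 = 20 ⊕ 20 = 00
byte 6: (cd ⊕ f4) ⊕ 74 = 39 ⊕ 74 = 4d
byte 7: (01 ⊕ 24) ⊕ 68 = 25 ⊕ 68 = 4d
byte 8: (ca ⊕ 60) ⊕ 65 = aa ⊕ 65 = cf
byte 9: (d8 ⊕ 8e) ⊕ 20 = 56 ⊕ 20 = 76

dace4d73e4004d4dcf76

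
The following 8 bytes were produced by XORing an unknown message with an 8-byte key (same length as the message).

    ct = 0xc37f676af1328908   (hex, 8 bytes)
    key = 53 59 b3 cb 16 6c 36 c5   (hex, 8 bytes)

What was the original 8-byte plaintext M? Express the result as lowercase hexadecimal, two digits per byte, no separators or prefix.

XOR is its own inverse, so applying the key byte-wise gives the result directly.
11000011 XOR 01010011 = 10010000
01111111 XOR 01011001 = 00100110
01100111 XOR 10110011 = 11010100
01101010 XOR 11001011 = 10100001
11110001 XOR 00010110 = 11100111
00110010 XOR 01101100 = 01011110
10001001 XOR 00110110 = 10111111
00001000 XOR 11000101 = 11001101

9026d4a1e75ebfcd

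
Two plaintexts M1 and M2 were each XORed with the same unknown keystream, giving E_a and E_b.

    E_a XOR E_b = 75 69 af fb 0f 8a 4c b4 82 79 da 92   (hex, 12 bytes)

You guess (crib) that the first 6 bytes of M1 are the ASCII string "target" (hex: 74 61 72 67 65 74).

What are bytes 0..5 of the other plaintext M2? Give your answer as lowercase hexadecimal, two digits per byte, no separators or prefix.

Since E_a ⊕ E_b = M1 ⊕ M2, XORing with the guessed M1 bytes yields the corresponding M2 bytes: M2 = (E_a ⊕ E_b) ⊕ M1.
75 xor 74 = 01
69 xor 61 = 08
af xor 72 = dd
fb xor 67 = 9c
0f xor 65 = 6a
8a xor 74 = fe

0108dd9c6afe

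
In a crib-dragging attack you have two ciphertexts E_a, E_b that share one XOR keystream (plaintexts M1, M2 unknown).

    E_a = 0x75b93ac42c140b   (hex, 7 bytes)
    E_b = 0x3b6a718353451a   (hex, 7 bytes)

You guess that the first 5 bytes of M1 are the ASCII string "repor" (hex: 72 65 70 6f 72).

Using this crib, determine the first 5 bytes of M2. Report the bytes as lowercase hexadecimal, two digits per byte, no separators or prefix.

3cb63b280d

First, E_a ⊕ E_b = (M1 ⊕ K) ⊕ (M2 ⊕ K) = M1 ⊕ M2, so the key drops out. Then M2 = (M1 ⊕ M2) ⊕ M1 over the first 5 bytes.
byte 0: (75 ^ 3b) ^ 72 = 4e ^ 72 = 3c
byte 1: (b9 ^ 6a) ^ 65 = d3 ^ 65 = b6
byte 2: (3a ^ 71) ^ 70 = 4b ^ 70 = 3b
byte 3: (c4 ^ 83) ^ 6f = 47 ^ 6f = 28
byte 4: (2c ^ 53) ^ 72 = 7f ^ 72 = 0d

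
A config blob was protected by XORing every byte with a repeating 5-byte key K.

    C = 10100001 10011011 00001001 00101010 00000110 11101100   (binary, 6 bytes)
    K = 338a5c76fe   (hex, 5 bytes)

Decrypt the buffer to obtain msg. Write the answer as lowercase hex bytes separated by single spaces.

92 11 55 5c f8 df

The 5-byte key repeats, so the effective keystream is 33 8a 5c 76 fe 33.
byte 0: 10100001 ^ 00110011 = 10010010
byte 1: 10011011 ^ 10001010 = 00010001
byte 2: 00001001 ^ 01011100 = 01010101
byte 3: 00101010 ^ 01110110 = 01011100
byte 4: 00000110 ^ 11111110 = 11111000
byte 5: 11101100 ^ 00110011 = 11011111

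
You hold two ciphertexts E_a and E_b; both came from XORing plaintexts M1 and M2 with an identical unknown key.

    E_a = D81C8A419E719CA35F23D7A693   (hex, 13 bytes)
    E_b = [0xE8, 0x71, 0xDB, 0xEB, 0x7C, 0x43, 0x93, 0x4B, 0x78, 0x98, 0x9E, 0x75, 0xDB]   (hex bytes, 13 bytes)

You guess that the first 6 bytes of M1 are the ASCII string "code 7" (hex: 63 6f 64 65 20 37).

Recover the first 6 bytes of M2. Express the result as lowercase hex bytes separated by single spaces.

First, E_a ⊕ E_b = (M1 ⊕ K) ⊕ (M2 ⊕ K) = M1 ⊕ M2, so the key drops out. Then M2 = (M1 ⊕ M2) ⊕ M1 over the first 6 bytes.
byte 0: (d8 xor e8) xor 63 = 30 xor 63 = 53
byte 1: (1c xor 71) xor 6f = 6d xor 6f = 02
byte 2: (8a xor db) xor 64 = 51 xor 64 = 35
byte 3: (41 xor eb) xor 65 = aa xor 65 = cf
byte 4: (9e xor 7c) xor 20 = e2 xor 20 = c2
byte 5: (71 xor 43) xor 37 = 32 xor 37 = 05

53 02 35 cf c2 05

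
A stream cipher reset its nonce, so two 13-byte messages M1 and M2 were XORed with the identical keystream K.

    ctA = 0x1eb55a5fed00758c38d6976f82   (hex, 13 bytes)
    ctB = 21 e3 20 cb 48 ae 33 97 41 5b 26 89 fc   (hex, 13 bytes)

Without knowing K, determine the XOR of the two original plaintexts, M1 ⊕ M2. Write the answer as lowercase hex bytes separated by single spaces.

ctA ⊕ ctB = (M1 ⊕ K) ⊕ (M2 ⊕ K) = M1 ⊕ M2 — the shared key cancels under XOR.
byte 0: 1e ^ 21 = 3f
byte 1: b5 ^ e3 = 56
byte 2: 5a ^ 20 = 7a
byte 3: 5f ^ cb = 94
byte 4: ed ^ 48 = a5
byte 5: 00 ^ ae = ae
byte 6: 75 ^ 33 = 46
byte 7: 8c ^ 97 = 1b
byte 8: 38 ^ 41 = 79
byte 9: d6 ^ 5b = 8d
byte 10: 97 ^ 26 = b1
byte 11: 6f ^ 89 = e6
byte 12: 82 ^ fc = 7e

3f 56 7a 94 a5 ae 46 1b 79 8d b1 e6 7e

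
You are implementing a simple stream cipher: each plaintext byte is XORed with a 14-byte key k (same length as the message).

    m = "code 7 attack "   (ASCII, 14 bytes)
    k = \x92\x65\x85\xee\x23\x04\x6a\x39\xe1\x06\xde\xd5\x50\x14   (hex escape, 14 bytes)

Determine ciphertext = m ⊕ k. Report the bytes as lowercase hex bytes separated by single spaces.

 99 xor 146 = 241
111 xor 101 =  10
100 xor 133 = 225
101 xor 238 = 139
 32 xor  35 =   3
 55 xor   4 =  51
 32 xor 106 =  74
 97 xor  57 =  88
116 xor 225 = 149
116 xor   6 = 114
 97 xor 222 = 191
 99 xor 213 = 182
107 xor  80 =  59
 32 xor  20 =  52

f1 0a e1 8b 03 33 4a 58 95 72 bf b6 3b 34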